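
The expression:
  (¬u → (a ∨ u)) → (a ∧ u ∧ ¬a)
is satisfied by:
  {u: False, a: False}


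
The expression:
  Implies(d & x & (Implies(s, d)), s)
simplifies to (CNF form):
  s | ~d | ~x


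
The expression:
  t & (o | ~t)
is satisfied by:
  {t: True, o: True}


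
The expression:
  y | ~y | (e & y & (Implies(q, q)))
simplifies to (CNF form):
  True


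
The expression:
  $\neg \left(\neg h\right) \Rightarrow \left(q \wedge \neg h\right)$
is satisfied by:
  {h: False}


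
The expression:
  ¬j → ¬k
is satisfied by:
  {j: True, k: False}
  {k: False, j: False}
  {k: True, j: True}


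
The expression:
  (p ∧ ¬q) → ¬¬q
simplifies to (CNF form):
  q ∨ ¬p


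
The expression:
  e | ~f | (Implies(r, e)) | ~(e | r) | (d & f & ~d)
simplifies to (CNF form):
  e | ~f | ~r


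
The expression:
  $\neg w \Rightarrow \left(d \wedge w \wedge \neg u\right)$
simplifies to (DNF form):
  $w$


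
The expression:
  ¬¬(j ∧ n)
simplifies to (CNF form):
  j ∧ n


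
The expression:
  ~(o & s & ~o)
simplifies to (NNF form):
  True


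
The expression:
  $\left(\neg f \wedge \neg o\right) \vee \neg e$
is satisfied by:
  {o: False, e: False, f: False}
  {f: True, o: False, e: False}
  {o: True, f: False, e: False}
  {f: True, o: True, e: False}
  {e: True, f: False, o: False}


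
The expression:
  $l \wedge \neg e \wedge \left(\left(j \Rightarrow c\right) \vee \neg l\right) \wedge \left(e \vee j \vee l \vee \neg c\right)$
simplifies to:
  $l \wedge \neg e \wedge \left(c \vee \neg j\right)$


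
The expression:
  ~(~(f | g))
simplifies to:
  f | g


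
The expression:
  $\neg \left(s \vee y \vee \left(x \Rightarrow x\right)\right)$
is never true.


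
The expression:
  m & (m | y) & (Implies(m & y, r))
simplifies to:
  m & (r | ~y)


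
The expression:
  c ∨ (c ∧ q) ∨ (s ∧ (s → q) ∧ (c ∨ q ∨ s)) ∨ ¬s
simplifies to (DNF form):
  c ∨ q ∨ ¬s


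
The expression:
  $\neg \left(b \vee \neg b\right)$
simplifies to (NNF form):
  $\text{False}$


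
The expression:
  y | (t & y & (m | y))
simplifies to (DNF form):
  y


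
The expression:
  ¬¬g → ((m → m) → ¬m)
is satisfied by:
  {g: False, m: False}
  {m: True, g: False}
  {g: True, m: False}


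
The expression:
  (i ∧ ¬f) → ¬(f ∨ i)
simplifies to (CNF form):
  f ∨ ¬i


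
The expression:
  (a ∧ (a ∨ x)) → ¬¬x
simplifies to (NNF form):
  x ∨ ¬a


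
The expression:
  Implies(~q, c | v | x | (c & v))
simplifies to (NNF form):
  c | q | v | x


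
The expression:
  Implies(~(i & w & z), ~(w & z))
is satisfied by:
  {i: True, w: False, z: False}
  {w: False, z: False, i: False}
  {i: True, z: True, w: False}
  {z: True, w: False, i: False}
  {i: True, w: True, z: False}
  {w: True, i: False, z: False}
  {i: True, z: True, w: True}


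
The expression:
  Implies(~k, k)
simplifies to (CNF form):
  k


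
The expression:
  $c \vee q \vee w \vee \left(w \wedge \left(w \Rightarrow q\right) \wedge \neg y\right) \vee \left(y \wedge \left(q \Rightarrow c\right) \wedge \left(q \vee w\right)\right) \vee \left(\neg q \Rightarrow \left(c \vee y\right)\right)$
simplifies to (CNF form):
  $c \vee q \vee w \vee y$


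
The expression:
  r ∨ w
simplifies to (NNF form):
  r ∨ w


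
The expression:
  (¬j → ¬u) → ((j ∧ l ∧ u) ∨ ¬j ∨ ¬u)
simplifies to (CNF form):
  l ∨ ¬j ∨ ¬u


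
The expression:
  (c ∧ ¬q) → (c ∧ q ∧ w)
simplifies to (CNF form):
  q ∨ ¬c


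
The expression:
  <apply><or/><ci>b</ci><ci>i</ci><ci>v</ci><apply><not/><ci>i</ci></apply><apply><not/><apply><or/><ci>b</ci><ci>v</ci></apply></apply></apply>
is always true.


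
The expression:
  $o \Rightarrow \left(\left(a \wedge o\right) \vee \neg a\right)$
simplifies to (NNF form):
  $\text{True}$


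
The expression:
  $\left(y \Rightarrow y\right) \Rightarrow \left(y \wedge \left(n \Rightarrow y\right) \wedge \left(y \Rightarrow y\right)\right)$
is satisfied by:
  {y: True}


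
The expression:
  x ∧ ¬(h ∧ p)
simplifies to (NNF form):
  x ∧ (¬h ∨ ¬p)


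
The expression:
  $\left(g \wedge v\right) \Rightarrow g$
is always true.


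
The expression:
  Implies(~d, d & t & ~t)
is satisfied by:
  {d: True}


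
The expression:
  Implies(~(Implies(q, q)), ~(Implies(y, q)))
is always true.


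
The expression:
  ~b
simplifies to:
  ~b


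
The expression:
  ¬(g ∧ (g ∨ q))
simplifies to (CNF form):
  ¬g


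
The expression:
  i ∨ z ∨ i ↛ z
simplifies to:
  i ∨ z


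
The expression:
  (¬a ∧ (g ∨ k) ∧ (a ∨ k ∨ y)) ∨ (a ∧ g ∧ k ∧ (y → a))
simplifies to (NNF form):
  (g ∨ k) ∧ (g ∨ ¬a) ∧ (k ∨ y) ∧ (k ∨ ¬a)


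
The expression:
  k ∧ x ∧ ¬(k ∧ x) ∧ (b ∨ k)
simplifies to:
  False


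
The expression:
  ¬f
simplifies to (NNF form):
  ¬f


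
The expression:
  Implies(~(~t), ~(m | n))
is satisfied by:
  {m: False, t: False, n: False}
  {n: True, m: False, t: False}
  {m: True, n: False, t: False}
  {n: True, m: True, t: False}
  {t: True, n: False, m: False}


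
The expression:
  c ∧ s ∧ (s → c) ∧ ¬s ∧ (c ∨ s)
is never true.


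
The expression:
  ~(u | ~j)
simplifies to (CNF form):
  j & ~u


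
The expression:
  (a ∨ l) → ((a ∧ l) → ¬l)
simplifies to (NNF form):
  ¬a ∨ ¬l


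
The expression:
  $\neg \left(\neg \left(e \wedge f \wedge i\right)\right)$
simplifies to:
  $e \wedge f \wedge i$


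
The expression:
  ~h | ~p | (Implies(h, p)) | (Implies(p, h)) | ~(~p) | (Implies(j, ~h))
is always true.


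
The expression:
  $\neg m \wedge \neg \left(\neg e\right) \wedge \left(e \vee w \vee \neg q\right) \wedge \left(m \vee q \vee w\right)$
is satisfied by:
  {e: True, q: True, w: True, m: False}
  {e: True, q: True, w: False, m: False}
  {e: True, w: True, q: False, m: False}


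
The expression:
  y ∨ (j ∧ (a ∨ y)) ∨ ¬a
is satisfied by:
  {y: True, j: True, a: False}
  {y: True, j: False, a: False}
  {j: True, y: False, a: False}
  {y: False, j: False, a: False}
  {y: True, a: True, j: True}
  {y: True, a: True, j: False}
  {a: True, j: True, y: False}


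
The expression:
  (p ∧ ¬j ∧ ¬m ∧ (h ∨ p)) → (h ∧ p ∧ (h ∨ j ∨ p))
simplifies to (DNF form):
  h ∨ j ∨ m ∨ ¬p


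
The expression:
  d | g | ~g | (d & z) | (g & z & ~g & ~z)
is always true.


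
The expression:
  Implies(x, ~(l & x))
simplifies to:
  ~l | ~x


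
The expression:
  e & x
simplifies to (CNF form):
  e & x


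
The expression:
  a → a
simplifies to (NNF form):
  True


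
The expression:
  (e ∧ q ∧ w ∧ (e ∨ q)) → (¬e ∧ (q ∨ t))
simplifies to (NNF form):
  ¬e ∨ ¬q ∨ ¬w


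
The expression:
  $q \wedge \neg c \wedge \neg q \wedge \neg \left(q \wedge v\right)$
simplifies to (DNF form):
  $\text{False}$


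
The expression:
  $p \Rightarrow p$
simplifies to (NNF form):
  $\text{True}$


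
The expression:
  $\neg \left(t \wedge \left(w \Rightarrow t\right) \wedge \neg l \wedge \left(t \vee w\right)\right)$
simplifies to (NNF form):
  $l \vee \neg t$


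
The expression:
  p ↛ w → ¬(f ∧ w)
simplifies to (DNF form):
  True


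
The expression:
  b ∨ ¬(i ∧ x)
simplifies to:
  b ∨ ¬i ∨ ¬x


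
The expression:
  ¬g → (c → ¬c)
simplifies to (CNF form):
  g ∨ ¬c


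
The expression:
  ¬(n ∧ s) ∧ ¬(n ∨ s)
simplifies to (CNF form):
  ¬n ∧ ¬s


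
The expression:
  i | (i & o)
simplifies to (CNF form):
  i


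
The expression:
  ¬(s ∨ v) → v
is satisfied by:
  {v: True, s: True}
  {v: True, s: False}
  {s: True, v: False}


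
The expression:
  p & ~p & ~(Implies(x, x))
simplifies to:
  False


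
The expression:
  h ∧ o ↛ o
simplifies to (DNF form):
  False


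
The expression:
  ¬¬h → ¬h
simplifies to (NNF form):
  ¬h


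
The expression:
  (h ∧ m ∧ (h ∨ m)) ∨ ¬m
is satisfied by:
  {h: True, m: False}
  {m: False, h: False}
  {m: True, h: True}


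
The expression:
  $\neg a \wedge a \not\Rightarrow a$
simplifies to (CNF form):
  $\text{False}$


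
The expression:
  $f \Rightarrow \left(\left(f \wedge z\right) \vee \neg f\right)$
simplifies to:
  $z \vee \neg f$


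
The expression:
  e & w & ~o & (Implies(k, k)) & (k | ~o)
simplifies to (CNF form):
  e & w & ~o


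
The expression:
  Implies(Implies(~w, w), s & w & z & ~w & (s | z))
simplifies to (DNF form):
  ~w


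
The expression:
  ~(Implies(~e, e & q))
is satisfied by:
  {e: False}


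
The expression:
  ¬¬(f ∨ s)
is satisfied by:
  {s: True, f: True}
  {s: True, f: False}
  {f: True, s: False}


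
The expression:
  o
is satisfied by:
  {o: True}


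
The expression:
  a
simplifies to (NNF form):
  a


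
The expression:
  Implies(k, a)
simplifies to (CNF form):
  a | ~k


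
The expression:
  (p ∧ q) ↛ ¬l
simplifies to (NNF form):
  l ∧ p ∧ q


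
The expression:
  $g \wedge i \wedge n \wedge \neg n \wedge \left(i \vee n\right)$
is never true.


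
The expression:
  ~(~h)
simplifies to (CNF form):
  h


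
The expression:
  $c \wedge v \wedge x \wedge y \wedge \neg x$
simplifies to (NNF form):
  $\text{False}$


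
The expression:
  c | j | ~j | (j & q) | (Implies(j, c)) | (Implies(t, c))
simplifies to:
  True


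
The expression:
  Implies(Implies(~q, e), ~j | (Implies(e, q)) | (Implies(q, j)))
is always true.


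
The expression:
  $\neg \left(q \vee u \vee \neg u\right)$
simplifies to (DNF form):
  $\text{False}$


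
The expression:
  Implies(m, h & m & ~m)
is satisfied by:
  {m: False}


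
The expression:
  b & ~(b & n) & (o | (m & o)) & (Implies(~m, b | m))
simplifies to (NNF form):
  b & o & ~n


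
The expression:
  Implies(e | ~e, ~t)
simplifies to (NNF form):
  ~t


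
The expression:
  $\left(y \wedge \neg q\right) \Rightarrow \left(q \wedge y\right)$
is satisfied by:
  {q: True, y: False}
  {y: False, q: False}
  {y: True, q: True}


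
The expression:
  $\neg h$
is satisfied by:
  {h: False}


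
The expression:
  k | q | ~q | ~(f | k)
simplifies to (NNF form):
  True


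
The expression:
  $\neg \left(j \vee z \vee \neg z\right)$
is never true.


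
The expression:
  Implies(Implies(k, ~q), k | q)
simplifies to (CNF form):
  k | q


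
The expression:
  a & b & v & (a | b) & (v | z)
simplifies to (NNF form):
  a & b & v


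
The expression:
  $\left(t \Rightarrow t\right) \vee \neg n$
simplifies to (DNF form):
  $\text{True}$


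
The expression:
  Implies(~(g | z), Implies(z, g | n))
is always true.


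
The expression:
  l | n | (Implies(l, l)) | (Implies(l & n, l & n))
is always true.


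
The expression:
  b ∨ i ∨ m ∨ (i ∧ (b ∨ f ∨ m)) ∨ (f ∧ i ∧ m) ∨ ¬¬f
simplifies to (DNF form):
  b ∨ f ∨ i ∨ m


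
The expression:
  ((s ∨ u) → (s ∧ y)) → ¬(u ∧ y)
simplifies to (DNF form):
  ¬s ∨ ¬u ∨ ¬y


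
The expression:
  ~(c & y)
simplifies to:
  ~c | ~y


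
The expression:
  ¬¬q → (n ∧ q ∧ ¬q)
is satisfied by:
  {q: False}


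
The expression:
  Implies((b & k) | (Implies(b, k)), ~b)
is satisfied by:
  {k: False, b: False}
  {b: True, k: False}
  {k: True, b: False}


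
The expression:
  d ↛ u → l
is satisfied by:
  {l: True, u: True, d: False}
  {l: True, u: False, d: False}
  {u: True, l: False, d: False}
  {l: False, u: False, d: False}
  {d: True, l: True, u: True}
  {d: True, l: True, u: False}
  {d: True, u: True, l: False}


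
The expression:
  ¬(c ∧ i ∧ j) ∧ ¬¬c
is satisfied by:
  {c: True, i: False, j: False}
  {c: True, j: True, i: False}
  {c: True, i: True, j: False}


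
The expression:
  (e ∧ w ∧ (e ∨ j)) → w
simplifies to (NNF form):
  True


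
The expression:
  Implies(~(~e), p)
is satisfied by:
  {p: True, e: False}
  {e: False, p: False}
  {e: True, p: True}


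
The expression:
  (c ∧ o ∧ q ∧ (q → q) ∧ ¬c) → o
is always true.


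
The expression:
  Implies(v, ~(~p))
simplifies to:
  p | ~v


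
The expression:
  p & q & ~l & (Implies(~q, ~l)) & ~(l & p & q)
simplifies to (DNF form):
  p & q & ~l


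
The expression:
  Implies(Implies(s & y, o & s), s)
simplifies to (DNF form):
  s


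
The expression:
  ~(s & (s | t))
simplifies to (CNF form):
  ~s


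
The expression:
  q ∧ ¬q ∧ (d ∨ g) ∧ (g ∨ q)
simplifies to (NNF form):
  False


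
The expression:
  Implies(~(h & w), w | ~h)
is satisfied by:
  {w: True, h: False}
  {h: False, w: False}
  {h: True, w: True}


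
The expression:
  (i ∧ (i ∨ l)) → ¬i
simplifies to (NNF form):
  ¬i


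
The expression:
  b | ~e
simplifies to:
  b | ~e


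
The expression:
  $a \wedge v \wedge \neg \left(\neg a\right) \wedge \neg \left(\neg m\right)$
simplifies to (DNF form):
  $a \wedge m \wedge v$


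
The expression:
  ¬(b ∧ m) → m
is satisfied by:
  {m: True}


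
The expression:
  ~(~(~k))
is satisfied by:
  {k: False}


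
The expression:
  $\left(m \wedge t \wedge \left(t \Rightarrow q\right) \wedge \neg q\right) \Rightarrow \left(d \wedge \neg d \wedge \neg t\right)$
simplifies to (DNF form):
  $\text{True}$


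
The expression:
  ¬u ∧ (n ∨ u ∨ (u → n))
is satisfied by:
  {u: False}


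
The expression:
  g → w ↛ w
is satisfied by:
  {g: False}


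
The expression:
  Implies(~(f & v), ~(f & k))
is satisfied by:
  {v: True, k: False, f: False}
  {k: False, f: False, v: False}
  {f: True, v: True, k: False}
  {f: True, k: False, v: False}
  {v: True, k: True, f: False}
  {k: True, v: False, f: False}
  {f: True, k: True, v: True}


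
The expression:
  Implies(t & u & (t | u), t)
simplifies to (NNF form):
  True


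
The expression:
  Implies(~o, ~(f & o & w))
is always true.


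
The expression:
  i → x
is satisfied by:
  {x: True, i: False}
  {i: False, x: False}
  {i: True, x: True}


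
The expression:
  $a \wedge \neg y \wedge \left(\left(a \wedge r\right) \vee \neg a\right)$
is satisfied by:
  {r: True, a: True, y: False}


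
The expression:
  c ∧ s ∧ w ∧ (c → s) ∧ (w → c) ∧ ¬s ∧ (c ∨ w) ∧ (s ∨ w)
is never true.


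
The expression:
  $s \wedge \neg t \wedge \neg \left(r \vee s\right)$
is never true.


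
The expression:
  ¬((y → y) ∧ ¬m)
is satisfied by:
  {m: True}


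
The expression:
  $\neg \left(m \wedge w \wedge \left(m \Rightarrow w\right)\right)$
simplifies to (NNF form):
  $\neg m \vee \neg w$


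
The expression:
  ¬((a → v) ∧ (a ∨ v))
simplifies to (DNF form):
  ¬v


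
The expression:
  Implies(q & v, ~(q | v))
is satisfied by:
  {v: False, q: False}
  {q: True, v: False}
  {v: True, q: False}


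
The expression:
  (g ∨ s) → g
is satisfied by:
  {g: True, s: False}
  {s: False, g: False}
  {s: True, g: True}


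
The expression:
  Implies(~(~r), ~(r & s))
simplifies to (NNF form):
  ~r | ~s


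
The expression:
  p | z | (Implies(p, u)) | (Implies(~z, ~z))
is always true.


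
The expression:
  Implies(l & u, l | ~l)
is always true.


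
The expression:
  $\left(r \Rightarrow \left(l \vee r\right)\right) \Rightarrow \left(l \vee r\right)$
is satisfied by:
  {r: True, l: True}
  {r: True, l: False}
  {l: True, r: False}


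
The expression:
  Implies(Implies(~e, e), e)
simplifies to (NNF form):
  True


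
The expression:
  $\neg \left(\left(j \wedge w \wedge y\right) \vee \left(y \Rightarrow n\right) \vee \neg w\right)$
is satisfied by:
  {w: True, y: True, n: False, j: False}


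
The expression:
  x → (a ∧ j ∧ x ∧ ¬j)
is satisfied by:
  {x: False}


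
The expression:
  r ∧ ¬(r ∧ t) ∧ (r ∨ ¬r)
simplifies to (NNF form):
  r ∧ ¬t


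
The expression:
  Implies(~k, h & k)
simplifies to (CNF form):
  k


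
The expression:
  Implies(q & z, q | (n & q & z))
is always true.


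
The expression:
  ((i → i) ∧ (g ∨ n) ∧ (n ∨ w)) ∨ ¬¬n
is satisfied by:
  {n: True, w: True, g: True}
  {n: True, w: True, g: False}
  {n: True, g: True, w: False}
  {n: True, g: False, w: False}
  {w: True, g: True, n: False}


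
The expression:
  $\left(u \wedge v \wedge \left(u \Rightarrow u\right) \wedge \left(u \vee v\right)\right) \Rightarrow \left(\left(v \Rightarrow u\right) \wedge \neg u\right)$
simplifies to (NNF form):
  $\neg u \vee \neg v$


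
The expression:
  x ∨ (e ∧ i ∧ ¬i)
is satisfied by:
  {x: True}


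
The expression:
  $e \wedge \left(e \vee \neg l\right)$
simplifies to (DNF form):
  $e$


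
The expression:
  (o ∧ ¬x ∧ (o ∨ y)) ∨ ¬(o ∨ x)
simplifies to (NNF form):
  ¬x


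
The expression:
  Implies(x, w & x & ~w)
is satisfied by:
  {x: False}


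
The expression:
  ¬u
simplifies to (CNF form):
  ¬u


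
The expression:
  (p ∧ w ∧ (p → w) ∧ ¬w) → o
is always true.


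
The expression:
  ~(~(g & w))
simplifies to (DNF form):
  g & w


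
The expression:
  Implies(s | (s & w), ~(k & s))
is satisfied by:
  {s: False, k: False}
  {k: True, s: False}
  {s: True, k: False}


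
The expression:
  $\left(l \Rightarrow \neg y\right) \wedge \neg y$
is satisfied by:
  {y: False}


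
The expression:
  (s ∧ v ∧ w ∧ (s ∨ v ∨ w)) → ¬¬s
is always true.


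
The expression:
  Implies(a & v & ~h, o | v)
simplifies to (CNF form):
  True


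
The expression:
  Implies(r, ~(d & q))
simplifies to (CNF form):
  ~d | ~q | ~r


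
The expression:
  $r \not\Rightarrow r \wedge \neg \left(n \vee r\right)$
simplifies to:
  $\text{False}$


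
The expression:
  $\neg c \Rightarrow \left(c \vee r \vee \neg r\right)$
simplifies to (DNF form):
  $\text{True}$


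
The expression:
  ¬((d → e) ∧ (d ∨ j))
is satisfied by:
  {d: False, j: False, e: False}
  {e: True, d: False, j: False}
  {d: True, e: False, j: False}
  {j: True, d: True, e: False}


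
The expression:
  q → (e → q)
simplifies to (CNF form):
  True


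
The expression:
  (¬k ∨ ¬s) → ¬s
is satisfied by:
  {k: True, s: False}
  {s: False, k: False}
  {s: True, k: True}


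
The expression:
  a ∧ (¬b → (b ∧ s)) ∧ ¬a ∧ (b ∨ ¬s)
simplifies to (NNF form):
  False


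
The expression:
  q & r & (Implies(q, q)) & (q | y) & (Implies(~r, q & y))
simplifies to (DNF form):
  q & r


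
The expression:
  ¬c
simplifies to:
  ¬c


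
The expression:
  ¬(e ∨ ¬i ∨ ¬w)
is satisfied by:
  {i: True, w: True, e: False}


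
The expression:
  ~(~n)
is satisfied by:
  {n: True}


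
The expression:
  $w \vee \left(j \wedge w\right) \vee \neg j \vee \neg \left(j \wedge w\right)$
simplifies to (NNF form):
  $\text{True}$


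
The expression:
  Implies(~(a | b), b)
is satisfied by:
  {a: True, b: True}
  {a: True, b: False}
  {b: True, a: False}


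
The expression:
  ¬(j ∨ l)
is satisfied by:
  {l: False, j: False}


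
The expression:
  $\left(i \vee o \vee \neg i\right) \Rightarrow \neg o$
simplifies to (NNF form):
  $\neg o$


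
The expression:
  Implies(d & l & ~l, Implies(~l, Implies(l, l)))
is always true.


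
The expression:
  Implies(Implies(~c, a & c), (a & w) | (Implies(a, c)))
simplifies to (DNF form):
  True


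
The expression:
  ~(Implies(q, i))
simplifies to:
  q & ~i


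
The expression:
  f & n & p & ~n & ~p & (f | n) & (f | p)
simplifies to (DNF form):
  False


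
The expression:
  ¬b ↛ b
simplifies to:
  ¬b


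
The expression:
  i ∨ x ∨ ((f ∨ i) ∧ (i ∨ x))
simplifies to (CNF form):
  i ∨ x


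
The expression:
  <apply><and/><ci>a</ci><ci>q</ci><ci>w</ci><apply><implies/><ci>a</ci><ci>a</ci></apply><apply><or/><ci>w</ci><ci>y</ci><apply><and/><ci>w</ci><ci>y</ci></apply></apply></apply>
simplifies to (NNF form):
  <apply><and/><ci>a</ci><ci>q</ci><ci>w</ci></apply>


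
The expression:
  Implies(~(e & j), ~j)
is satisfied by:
  {e: True, j: False}
  {j: False, e: False}
  {j: True, e: True}


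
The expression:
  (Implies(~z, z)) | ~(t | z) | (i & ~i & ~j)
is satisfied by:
  {z: True, t: False}
  {t: False, z: False}
  {t: True, z: True}


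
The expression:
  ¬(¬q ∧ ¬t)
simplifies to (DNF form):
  q ∨ t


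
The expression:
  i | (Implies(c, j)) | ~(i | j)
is always true.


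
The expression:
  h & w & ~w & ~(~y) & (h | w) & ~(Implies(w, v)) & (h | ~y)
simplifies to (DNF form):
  False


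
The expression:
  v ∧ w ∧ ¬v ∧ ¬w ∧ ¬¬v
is never true.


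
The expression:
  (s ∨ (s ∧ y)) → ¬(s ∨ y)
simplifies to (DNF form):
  ¬s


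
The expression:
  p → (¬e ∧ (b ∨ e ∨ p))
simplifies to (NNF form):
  ¬e ∨ ¬p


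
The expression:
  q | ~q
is always true.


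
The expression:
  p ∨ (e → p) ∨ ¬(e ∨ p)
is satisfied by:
  {p: True, e: False}
  {e: False, p: False}
  {e: True, p: True}


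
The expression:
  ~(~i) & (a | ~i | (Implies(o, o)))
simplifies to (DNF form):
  i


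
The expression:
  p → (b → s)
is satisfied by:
  {s: True, p: False, b: False}
  {p: False, b: False, s: False}
  {b: True, s: True, p: False}
  {b: True, p: False, s: False}
  {s: True, p: True, b: False}
  {p: True, s: False, b: False}
  {b: True, p: True, s: True}


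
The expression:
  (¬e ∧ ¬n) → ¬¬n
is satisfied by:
  {n: True, e: True}
  {n: True, e: False}
  {e: True, n: False}


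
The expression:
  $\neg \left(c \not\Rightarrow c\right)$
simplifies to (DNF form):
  $\text{True}$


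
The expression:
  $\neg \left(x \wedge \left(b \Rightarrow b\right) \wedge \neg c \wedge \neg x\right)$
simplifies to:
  $\text{True}$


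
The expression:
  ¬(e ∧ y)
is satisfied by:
  {e: False, y: False}
  {y: True, e: False}
  {e: True, y: False}


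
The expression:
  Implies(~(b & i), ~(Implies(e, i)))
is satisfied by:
  {b: True, e: True, i: False}
  {e: True, i: False, b: False}
  {i: True, b: True, e: True}
  {i: True, b: True, e: False}


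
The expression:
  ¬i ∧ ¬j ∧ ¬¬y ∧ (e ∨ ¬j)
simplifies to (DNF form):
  y ∧ ¬i ∧ ¬j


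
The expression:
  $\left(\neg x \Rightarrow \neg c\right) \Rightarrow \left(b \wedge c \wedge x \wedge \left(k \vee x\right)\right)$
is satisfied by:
  {c: True, b: True, x: False}
  {c: True, x: False, b: False}
  {c: True, b: True, x: True}


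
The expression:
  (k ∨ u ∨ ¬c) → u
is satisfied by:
  {c: True, u: True, k: False}
  {u: True, k: False, c: False}
  {c: True, u: True, k: True}
  {u: True, k: True, c: False}
  {c: True, k: False, u: False}


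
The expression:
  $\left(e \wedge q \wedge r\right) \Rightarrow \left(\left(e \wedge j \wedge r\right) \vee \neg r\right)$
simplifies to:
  $j \vee \neg e \vee \neg q \vee \neg r$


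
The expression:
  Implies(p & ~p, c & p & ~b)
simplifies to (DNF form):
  True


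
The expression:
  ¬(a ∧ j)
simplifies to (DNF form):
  ¬a ∨ ¬j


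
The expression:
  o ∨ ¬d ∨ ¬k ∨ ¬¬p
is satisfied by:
  {p: True, o: True, k: False, d: False}
  {p: True, k: False, o: False, d: False}
  {o: True, p: False, k: False, d: False}
  {p: False, k: False, o: False, d: False}
  {d: True, p: True, o: True, k: False}
  {d: True, p: True, k: False, o: False}
  {d: True, o: True, p: False, k: False}
  {d: True, p: False, k: False, o: False}
  {p: True, k: True, o: True, d: False}
  {p: True, k: True, d: False, o: False}
  {k: True, o: True, d: False, p: False}
  {k: True, d: False, o: False, p: False}
  {p: True, k: True, d: True, o: True}
  {p: True, k: True, d: True, o: False}
  {k: True, d: True, o: True, p: False}


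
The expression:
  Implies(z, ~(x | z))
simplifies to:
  ~z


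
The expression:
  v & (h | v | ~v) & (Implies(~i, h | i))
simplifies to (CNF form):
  v & (h | i)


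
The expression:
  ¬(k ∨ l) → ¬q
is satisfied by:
  {k: True, l: True, q: False}
  {k: True, l: False, q: False}
  {l: True, k: False, q: False}
  {k: False, l: False, q: False}
  {q: True, k: True, l: True}
  {q: True, k: True, l: False}
  {q: True, l: True, k: False}


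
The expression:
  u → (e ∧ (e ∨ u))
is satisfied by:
  {e: True, u: False}
  {u: False, e: False}
  {u: True, e: True}


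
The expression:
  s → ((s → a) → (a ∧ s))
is always true.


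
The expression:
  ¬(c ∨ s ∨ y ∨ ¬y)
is never true.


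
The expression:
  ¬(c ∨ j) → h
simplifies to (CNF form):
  c ∨ h ∨ j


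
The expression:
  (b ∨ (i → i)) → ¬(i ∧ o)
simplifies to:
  ¬i ∨ ¬o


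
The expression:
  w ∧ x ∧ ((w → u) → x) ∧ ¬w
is never true.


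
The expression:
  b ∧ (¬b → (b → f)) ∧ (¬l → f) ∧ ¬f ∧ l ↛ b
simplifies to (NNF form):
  False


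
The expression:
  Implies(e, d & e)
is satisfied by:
  {d: True, e: False}
  {e: False, d: False}
  {e: True, d: True}


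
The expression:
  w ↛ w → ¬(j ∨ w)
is always true.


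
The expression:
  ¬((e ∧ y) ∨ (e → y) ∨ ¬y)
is never true.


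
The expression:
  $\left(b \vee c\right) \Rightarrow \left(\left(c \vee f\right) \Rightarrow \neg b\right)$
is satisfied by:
  {c: False, b: False, f: False}
  {f: True, c: False, b: False}
  {c: True, f: False, b: False}
  {f: True, c: True, b: False}
  {b: True, f: False, c: False}


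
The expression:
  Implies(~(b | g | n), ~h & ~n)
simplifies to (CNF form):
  b | g | n | ~h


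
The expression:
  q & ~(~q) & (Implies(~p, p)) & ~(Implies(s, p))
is never true.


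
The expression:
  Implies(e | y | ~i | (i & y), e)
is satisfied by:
  {e: True, i: True, y: False}
  {e: True, i: False, y: False}
  {y: True, e: True, i: True}
  {y: True, e: True, i: False}
  {i: True, y: False, e: False}


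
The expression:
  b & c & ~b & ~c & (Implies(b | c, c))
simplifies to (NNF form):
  False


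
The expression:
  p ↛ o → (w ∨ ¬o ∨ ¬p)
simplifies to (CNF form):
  True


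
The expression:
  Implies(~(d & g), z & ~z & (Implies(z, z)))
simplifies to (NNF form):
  d & g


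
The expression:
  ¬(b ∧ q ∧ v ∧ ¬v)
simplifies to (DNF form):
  True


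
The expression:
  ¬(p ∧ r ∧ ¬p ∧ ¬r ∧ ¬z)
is always true.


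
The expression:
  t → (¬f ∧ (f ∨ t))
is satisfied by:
  {t: False, f: False}
  {f: True, t: False}
  {t: True, f: False}


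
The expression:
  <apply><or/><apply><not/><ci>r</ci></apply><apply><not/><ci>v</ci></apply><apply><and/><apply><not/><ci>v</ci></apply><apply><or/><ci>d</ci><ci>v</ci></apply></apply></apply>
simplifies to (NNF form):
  <apply><or/><apply><not/><ci>r</ci></apply><apply><not/><ci>v</ci></apply></apply>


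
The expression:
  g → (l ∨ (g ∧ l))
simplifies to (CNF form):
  l ∨ ¬g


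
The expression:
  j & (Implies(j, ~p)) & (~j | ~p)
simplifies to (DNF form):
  j & ~p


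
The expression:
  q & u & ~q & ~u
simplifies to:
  False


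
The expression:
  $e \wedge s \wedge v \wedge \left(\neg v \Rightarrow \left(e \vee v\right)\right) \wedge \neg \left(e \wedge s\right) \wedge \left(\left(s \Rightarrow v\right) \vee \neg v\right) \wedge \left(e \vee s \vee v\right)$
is never true.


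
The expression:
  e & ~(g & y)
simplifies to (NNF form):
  e & (~g | ~y)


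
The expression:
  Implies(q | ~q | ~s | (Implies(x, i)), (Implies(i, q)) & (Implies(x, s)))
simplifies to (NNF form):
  (q & s) | (q & ~x) | (s & ~i) | (~i & ~x)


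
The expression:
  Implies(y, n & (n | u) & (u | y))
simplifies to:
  n | ~y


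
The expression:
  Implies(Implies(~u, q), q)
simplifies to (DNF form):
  q | ~u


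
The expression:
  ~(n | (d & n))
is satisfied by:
  {n: False}


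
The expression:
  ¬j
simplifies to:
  ¬j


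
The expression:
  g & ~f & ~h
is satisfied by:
  {g: True, h: False, f: False}


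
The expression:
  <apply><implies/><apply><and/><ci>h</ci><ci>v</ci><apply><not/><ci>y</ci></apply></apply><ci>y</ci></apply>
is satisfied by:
  {y: True, h: False, v: False}
  {h: False, v: False, y: False}
  {y: True, v: True, h: False}
  {v: True, h: False, y: False}
  {y: True, h: True, v: False}
  {h: True, y: False, v: False}
  {y: True, v: True, h: True}


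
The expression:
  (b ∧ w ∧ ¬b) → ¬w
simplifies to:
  True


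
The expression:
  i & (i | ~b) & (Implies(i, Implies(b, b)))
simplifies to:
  i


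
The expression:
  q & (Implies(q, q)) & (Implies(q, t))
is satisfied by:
  {t: True, q: True}


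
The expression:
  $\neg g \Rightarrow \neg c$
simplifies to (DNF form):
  $g \vee \neg c$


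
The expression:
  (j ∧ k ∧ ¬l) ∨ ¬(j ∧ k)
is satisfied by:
  {l: False, k: False, j: False}
  {j: True, l: False, k: False}
  {k: True, l: False, j: False}
  {j: True, k: True, l: False}
  {l: True, j: False, k: False}
  {j: True, l: True, k: False}
  {k: True, l: True, j: False}


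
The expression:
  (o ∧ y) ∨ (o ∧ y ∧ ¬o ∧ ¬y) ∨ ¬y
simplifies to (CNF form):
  o ∨ ¬y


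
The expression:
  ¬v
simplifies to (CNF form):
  ¬v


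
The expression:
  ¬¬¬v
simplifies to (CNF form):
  ¬v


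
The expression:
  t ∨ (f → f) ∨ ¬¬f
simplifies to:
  True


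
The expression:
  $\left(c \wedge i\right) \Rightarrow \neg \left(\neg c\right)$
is always true.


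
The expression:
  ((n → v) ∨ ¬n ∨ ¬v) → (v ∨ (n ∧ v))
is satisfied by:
  {v: True}


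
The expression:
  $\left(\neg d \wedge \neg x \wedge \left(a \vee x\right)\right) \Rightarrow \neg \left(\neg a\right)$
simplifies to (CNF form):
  $\text{True}$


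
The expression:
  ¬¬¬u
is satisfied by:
  {u: False}


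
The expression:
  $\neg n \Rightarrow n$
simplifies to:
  $n$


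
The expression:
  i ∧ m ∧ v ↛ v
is never true.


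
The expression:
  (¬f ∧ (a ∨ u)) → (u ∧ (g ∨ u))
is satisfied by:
  {u: True, f: True, a: False}
  {u: True, f: False, a: False}
  {f: True, u: False, a: False}
  {u: False, f: False, a: False}
  {a: True, u: True, f: True}
  {a: True, u: True, f: False}
  {a: True, f: True, u: False}


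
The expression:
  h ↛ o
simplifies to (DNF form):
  h ∧ ¬o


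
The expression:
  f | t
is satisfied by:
  {t: True, f: True}
  {t: True, f: False}
  {f: True, t: False}


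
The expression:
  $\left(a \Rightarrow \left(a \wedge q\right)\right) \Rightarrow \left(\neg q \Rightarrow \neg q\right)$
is always true.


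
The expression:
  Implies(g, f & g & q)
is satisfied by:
  {f: True, q: True, g: False}
  {f: True, q: False, g: False}
  {q: True, f: False, g: False}
  {f: False, q: False, g: False}
  {g: True, f: True, q: True}


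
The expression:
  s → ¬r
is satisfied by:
  {s: False, r: False}
  {r: True, s: False}
  {s: True, r: False}


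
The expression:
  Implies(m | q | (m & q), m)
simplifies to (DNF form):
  m | ~q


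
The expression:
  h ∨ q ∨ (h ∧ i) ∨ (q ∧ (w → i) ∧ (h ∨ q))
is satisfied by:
  {q: True, h: True}
  {q: True, h: False}
  {h: True, q: False}


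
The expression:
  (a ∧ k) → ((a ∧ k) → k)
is always true.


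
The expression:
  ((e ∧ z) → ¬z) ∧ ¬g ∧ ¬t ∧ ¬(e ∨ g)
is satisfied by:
  {g: False, e: False, t: False}


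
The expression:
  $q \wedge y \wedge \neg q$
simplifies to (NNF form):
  $\text{False}$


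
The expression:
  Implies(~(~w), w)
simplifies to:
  True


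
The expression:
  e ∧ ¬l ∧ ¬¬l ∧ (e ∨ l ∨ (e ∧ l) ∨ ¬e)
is never true.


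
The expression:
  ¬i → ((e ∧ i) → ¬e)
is always true.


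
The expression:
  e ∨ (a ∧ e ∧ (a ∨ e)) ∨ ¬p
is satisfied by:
  {e: True, p: False}
  {p: False, e: False}
  {p: True, e: True}


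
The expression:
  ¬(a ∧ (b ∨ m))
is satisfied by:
  {m: False, a: False, b: False}
  {b: True, m: False, a: False}
  {m: True, b: False, a: False}
  {b: True, m: True, a: False}
  {a: True, b: False, m: False}


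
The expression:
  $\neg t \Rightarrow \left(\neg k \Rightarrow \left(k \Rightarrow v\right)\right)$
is always true.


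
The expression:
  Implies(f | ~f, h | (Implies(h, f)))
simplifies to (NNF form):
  True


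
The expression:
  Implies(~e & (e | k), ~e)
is always true.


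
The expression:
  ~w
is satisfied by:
  {w: False}


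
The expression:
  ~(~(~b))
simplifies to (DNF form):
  ~b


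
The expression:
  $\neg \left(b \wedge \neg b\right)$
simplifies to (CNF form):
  $\text{True}$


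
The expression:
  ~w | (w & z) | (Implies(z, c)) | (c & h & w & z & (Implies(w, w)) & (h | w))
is always true.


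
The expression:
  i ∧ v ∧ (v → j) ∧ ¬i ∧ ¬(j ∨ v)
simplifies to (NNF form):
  False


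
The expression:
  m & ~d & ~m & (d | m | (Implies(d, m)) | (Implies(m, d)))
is never true.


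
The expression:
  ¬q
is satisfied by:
  {q: False}


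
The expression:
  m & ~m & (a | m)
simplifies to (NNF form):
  False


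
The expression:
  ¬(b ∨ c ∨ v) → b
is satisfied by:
  {b: True, v: True, c: True}
  {b: True, v: True, c: False}
  {b: True, c: True, v: False}
  {b: True, c: False, v: False}
  {v: True, c: True, b: False}
  {v: True, c: False, b: False}
  {c: True, v: False, b: False}


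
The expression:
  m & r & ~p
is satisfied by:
  {r: True, m: True, p: False}


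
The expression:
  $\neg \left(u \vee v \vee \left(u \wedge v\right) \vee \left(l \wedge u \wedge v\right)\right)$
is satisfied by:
  {u: False, v: False}


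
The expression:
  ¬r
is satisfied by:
  {r: False}


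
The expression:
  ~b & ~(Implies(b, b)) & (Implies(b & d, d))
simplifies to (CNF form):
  False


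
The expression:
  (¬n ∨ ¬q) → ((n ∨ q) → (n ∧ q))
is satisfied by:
  {n: False, q: False}
  {q: True, n: True}


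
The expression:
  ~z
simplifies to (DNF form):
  ~z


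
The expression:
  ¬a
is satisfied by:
  {a: False}


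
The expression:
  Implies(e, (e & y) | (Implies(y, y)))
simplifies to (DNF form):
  True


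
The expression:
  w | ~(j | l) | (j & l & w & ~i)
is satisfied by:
  {w: True, l: False, j: False}
  {j: True, w: True, l: False}
  {w: True, l: True, j: False}
  {j: True, w: True, l: True}
  {j: False, l: False, w: False}


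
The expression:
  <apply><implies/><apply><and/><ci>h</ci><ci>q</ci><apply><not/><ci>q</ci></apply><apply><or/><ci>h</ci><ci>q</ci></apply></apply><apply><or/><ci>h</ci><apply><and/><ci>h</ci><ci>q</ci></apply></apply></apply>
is always true.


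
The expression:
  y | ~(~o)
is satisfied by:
  {y: True, o: True}
  {y: True, o: False}
  {o: True, y: False}


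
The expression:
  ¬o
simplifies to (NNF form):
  ¬o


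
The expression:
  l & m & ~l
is never true.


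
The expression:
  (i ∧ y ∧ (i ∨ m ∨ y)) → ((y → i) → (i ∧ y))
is always true.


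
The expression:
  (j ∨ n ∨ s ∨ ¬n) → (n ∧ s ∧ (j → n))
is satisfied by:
  {s: True, n: True}


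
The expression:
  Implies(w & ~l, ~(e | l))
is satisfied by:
  {l: True, w: False, e: False}
  {w: False, e: False, l: False}
  {l: True, e: True, w: False}
  {e: True, w: False, l: False}
  {l: True, w: True, e: False}
  {w: True, l: False, e: False}
  {l: True, e: True, w: True}


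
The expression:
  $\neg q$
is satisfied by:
  {q: False}


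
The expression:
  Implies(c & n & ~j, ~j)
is always true.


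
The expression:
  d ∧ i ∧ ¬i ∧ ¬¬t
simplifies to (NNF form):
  False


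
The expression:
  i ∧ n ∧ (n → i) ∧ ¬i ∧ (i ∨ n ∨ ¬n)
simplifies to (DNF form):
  False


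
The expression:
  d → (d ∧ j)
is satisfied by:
  {j: True, d: False}
  {d: False, j: False}
  {d: True, j: True}


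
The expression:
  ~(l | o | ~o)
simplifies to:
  False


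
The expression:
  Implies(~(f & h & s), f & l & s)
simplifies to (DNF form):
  (f & h & s) | (f & l & s)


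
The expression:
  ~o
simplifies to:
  ~o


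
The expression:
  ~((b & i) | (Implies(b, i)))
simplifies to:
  b & ~i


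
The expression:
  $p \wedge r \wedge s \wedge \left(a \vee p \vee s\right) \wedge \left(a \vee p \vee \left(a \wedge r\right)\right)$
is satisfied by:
  {r: True, p: True, s: True}


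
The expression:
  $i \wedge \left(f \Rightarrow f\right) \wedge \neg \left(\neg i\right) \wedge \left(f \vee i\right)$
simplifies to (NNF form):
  $i$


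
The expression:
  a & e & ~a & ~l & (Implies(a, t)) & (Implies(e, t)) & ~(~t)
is never true.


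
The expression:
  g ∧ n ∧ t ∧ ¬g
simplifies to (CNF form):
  False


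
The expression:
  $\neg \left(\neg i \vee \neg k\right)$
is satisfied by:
  {i: True, k: True}


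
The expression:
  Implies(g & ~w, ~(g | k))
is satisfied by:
  {w: True, g: False}
  {g: False, w: False}
  {g: True, w: True}


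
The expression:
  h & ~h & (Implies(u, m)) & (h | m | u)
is never true.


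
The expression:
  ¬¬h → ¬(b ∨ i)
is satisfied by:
  {i: False, h: False, b: False}
  {b: True, i: False, h: False}
  {i: True, b: False, h: False}
  {b: True, i: True, h: False}
  {h: True, b: False, i: False}


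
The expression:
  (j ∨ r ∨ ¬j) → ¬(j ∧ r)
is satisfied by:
  {r: False, j: False}
  {j: True, r: False}
  {r: True, j: False}


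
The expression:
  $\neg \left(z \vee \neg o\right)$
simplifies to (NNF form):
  $o \wedge \neg z$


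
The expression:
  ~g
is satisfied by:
  {g: False}


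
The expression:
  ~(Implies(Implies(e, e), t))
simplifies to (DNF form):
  ~t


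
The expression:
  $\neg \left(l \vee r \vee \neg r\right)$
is never true.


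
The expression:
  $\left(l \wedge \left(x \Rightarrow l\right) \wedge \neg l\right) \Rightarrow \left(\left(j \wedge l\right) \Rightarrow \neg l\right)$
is always true.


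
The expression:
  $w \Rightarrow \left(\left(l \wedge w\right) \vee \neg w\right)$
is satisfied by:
  {l: True, w: False}
  {w: False, l: False}
  {w: True, l: True}


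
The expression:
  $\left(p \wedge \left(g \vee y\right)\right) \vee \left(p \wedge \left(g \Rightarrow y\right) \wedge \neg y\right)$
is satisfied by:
  {p: True}
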